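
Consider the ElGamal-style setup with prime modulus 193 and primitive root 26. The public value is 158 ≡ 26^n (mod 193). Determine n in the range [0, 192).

Baby-step giant-step with m = ceil(sqrt(192)) = 14.
Baby table (26^j mod 193 for j=0..13):
  0:1  1:26  2:97  3:13  4:145  5:103  6:169  7:148
  8:181  9:74  10:187  11:37  12:190  13:115
Giant step factor: 26^(-14) ≡ 128 (mod 193).
Scan 158·128^i mod 193 for i = 0, 1, …:
  i=0: 158   i=1: 152   i=2: 156   i=3: 89
  i=4: 5   i=5: 61   i=6: 88   i=7: 70
  i=8: 82   i=9: 74
Match at i=9, j=9: n = 9·14 + 9 = 135.

135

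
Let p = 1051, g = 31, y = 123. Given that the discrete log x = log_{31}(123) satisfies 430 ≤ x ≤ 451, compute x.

Compute 31^430 mod 1051 = 84, then multiply by 31 repeatedly:
  31^430=84  31^431=502  31^432=848  31^433=13  31^434=403
  31^435=932  31^436=515  31^437=200  31^438=945  31^439=918
  31^440=81  31^441=409  31^442=67  31^443=1026  31^444=276
  31^445=148  31^446=384  31^447=343  31^448=123
Found 123 at exponent 448.

448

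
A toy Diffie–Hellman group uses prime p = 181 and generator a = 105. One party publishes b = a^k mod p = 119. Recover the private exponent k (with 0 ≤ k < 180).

50

Baby-step giant-step with m = ceil(sqrt(180)) = 14.
Baby table (105^j mod 181 for j=0..13):
  0:1  1:105  2:165  3:130  4:75  5:92  6:67  7:157
  8:14  9:22  10:138  11:10  12:145  13:21
Giant step factor: 105^(-14) ≡ 11 (mod 181).
Scan 119·11^i mod 181 for i = 0, 1, …:
  i=0: 119   i=1: 42   i=2: 100   i=3: 14
Match at i=3, j=8: k = 3·14 + 8 = 50.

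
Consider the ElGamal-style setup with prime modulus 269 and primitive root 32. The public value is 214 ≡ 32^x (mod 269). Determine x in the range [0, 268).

Baby-step giant-step with m = ceil(sqrt(268)) = 17.
Baby table (32^j mod 269 for j=0..16):
  0:1  1:32  2:217  3:219  4:14  5:179  6:79  7:107
  8:196  9:85  10:30  11:153  12:54  13:114  14:151  15:259
  16:218
Giant step factor: 32^(-17) ≡ 254 (mod 269).
Scan 214·254^i mod 269 for i = 0, 1, …:
  i=0: 214   i=1: 18   i=2: 268   i=3: 15
  i=4: 44   i=5: 147   i=6: 216   i=7: 257
  i=8: 180   i=9: 259
Match at i=9, j=15: x = 9·17 + 15 = 168.

168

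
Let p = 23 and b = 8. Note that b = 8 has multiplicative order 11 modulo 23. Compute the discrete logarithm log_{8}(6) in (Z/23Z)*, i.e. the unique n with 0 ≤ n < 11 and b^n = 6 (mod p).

Successive powers of 8 modulo 23:
  8^0=1  8^1=8  8^2=18  8^3=6
So 8^3 ≡ 6 (mod 23), giving n = 3.

3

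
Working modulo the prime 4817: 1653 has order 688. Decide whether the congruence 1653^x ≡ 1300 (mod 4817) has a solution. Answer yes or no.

yes

1300 ∈ ⟨1653⟩ iff 1300^688 ≡ 1 (mod 4817), since |⟨1653⟩| = 688.
1300^688 mod 4817 = 1.
Since 1 = 1, 1300 lies in the subgroup.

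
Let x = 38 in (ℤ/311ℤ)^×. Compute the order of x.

The order of 38 must divide p − 1 = 310 = 2 · 5 · 31.
Divisors: 1, 2, 5, 10, 31, 62, 155, 310.
Check each in increasing order: 38^1 ≡ 38;  38^2 ≡ 200;  38^5 ≡ 143;  38^10 ≡ 234;  38^31 ≡ 259;  38^62 ≡ 216;  38^155 ≡ 310;  38^310 ≡ 1.
Smallest exponent giving 1 is 310.

310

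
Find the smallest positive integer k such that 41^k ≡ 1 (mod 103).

51

The order of 41 must divide p − 1 = 102 = 2 · 3 · 17.
Divisors: 1, 2, 3, 6, 17, 34, 51, 102.
Check each in increasing order: 41^1 ≡ 41;  41^2 ≡ 33;  41^3 ≡ 14;  41^6 ≡ 93;  41^17 ≡ 56;  41^34 ≡ 46;  41^51 ≡ 1.
Smallest exponent giving 1 is 51.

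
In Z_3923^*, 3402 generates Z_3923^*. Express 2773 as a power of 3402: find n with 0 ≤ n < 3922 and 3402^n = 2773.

Baby-step giant-step with m = ceil(sqrt(3922)) = 63.
Baby table (3402^j mod 3923 for j=0..62):
  0:1  1:3402  2:754  3:3389  4:3604  5:1433  6:2700  7:1657
  8:3686  9:1864  10:1760  11:1022  12:1066  13:1680  14:3472  15:3514
  16:1247  17:1531  18:2641  19:1012  20:2353  21:1986  22:966  23:2781
  24:2609  25:1992  26:1763  27:3382  28:3328  29:78  30:2515  31:3890
  32:1501  33:2579  34:1930  35:2681  36:3710  37:1129  38:241  39:3898
  40:1256  41:765  42:1581  43:129  44:3405  45:3114  46:1728  47:2002
  48:476  49:3076  50:1911  51:811  52:1153  53:3429  54:2379  55:209
  56:955  57:666  58:2161  59:20  60:1349  61:3311  62:1089
Giant step factor: 3402^(-63) ≡ 1148 (mod 3923).
Scan 2773·1148^i mod 3923 for i = 0, 1, …:
  i=0: 2773   i=1: 1851   i=2: 2605   i=3: 1214
  i=4: 1007   i=5: 2674   i=6: 1966   i=7: 1243
  i=8: 2915   i=9: 101     …   i=16: 3442
  i=17: 955
Match at i=17, j=56: n = 17·63 + 56 = 1127.

1127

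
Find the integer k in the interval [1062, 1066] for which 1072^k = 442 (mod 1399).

1064

Compute 1072^1062 mod 1399 = 965, then multiply by 1072 repeatedly:
  1072^1062=965  1072^1063=619  1072^1064=442
Found 442 at exponent 1064.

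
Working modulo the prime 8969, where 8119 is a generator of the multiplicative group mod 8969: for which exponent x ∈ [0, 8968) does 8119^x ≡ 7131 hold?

4855

Baby-step giant-step with m = ceil(sqrt(8968)) = 95.
Baby table (8119^j mod 8969 for j=0..94):
  0:1  1:8119  2:4980  3:368  4:1115  5:2964  6:889  7:6715
  8:5503  9:4268  10:4645  11:7079  12:1049  13:5250  14:4062  15:365
  16:3665  17:5962  18:8754  19:3370  20:5580  21:1601  22:2438  23:8508
  24:6183  25:284  26:763  27:6187  28:5853  29:2745  30:7659  31:1344
  32:5632  33:2246  34:1297  35:737  36:1380  37:1939  38:2146  39:5576
  40:5001  41:456  42:7036  43:1723  44:6366  45:6176  46:6234  47:1779
  48:3611  49:7017  50:8904  51:1436  52:8153  53:2987  54:8246  55:4658
  56:4998  57:3006  58:1065  59:619  60:3021  61:6253  62:3567  63:8541
  64:5040  65:3182  66:3938  67:7106  68:5006  69:5175  70:5029  71:3563
  72:2972  73:3058  74:1710  75:8447  76:4219  77:1450  78:5222  79:955
  80:4429  81:2330  82:1649  83:6483  84:5385  85:5909  86:8959  87:8500
  88:4014  89:5289  90:6788  91:6236  92:79  93:4602  94:7753
Giant step factor: 8119^(-95) ≡ 4499 (mod 8969).
Scan 7131·4499^i mod 8969 for i = 0, 1, …:
  i=0: 7131   i=1: 256   i=2: 3712   i=3: 10
  i=4: 145   i=5: 6587   i=6: 1337   i=7: 5933
  i=8: 823   i=9: 7449     …   i=50: 2176
  i=51: 4645
Match at i=51, j=10: x = 51·95 + 10 = 4855.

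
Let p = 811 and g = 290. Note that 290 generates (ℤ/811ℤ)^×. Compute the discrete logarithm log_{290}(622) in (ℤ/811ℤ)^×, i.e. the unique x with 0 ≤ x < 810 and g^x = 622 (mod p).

444

Baby-step giant-step with m = ceil(sqrt(810)) = 29.
Baby table (290^j mod 811 for j=0..28):
  0:1  1:290  2:567  3:608  4:333  5:61  6:659  7:525
  8:593  9:38  10:477  11:460  12:396  13:489  14:696  15:712
  16:486  17:637  18:633  19:284  20:449  21:450  22:740  23:496
  24:293  25:626  26:687  27:535  28:249
Giant step factor: 290^(-29) ≡ 157 (mod 811).
Scan 622·157^i mod 811 for i = 0, 1, …:
  i=0: 622   i=1: 334   i=2: 534   i=3: 305
  i=4: 36   i=5: 786   i=6: 130   i=7: 135
  i=8: 109   i=9: 82     …   i=14: 367
  i=15: 38
Match at i=15, j=9: x = 15·29 + 9 = 444.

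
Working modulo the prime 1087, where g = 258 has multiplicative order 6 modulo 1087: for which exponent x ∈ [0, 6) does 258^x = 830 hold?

Successive powers of 258 modulo 1087:
  258^0=1  258^1=258  258^2=257  258^3=1086  258^4=829  258^5=830
So 258^5 ≡ 830 (mod 1087), giving x = 5.

5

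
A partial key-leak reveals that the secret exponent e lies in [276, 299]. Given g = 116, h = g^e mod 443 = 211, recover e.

295

Compute 116^276 mod 443 = 49, then multiply by 116 repeatedly:
  116^276=49  116^277=368  116^278=160  116^279=397  116^280=423
  116^281=338  116^282=224  116^283=290  116^284=415  116^285=296
  116^286=225  116^287=406  116^288=138  116^289=60  116^290=315
  116^291=214  116^292=16  116^293=84  116^294=441  116^295=211
Found 211 at exponent 295.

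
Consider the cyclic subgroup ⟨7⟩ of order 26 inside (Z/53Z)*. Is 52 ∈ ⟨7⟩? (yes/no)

52 ∈ ⟨7⟩ iff 52^26 ≡ 1 (mod 53), since |⟨7⟩| = 26.
52^26 mod 53 = 1.
Since 1 = 1, 52 lies in the subgroup.

yes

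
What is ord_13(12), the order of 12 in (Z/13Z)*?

2

The order of 12 must divide p − 1 = 12 = 2^2 · 3.
Divisors: 1, 2, 3, 4, 6, 12.
Check each in increasing order: 12^1 ≡ 12;  12^2 ≡ 1.
Smallest exponent giving 1 is 2.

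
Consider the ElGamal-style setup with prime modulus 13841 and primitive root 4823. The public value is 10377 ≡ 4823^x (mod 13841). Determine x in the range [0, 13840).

10687

Baby-step giant-step with m = ceil(sqrt(13840)) = 118.
Baby table (4823^j mod 13841 for j=0..117):
  0:1  1:4823  2:8449  3:1623  4:7564  5:10137  6:4339  7:13246
  8:9243  9:10969  10:3185  11:11586  12:3161  13:6562  14:8000  15:9133
  16:6397  17:1142  18:12989  19:1581  20:12613  21:1304  22:5378  23:60
  24:12560  25:8664  26:493  27:10928  28:13057  29:11202  30:5823  31:940
  32:7613  33:11167  34:3110  35:9727  36:6172  37:9406  38:8181  39:10113
  40:13156  41:4244  42:11814  43:9366  44:9035  45:4337  46:3600  47:6186
  48:7723  49:1898  50:5153  51:8324  52:7752  53:3355  54:1036  55:27
  56:5652  57:6667  58:2298  59:10454  60:10720  61:6425  62:11617  63:423
  64:5502  65:2949  66:8320  67:2301  68:11082  69:8385  70:11294  71:6627
  72:3152  73:4678  74:1164  75:8367  76:7526  77:6796  78:1620  79:6936
  80:12472  81:13311  82:4395  83:6514  84:11793  85:4970  86:11539  87:11777
  88:10848  89:924  90:13491  91:552  92:4824  93:13272  94:10072  95:9187
  96:3860  97:635  98:3744  99:8648  100:6371  101:313  102:930  103:906
  104:9723  105:721  106:3292  107:1689  108:7539  109:290  110:729  111:353
  112:76  113:6682  114:5438  115:12620  116:7383  117:9157
Giant step factor: 4823^(-118) ≡ 13046 (mod 13841).
Scan 10377·13046^i mod 13841 for i = 0, 1, …:
  i=0: 10377   i=1: 13362   i=2: 7098   i=3: 4218
  i=4: 10053   i=5: 7963   i=6: 8593   i=7: 6019
  i=8: 3881   i=9: 1148     …   i=89: 9503
  i=90: 2301
Match at i=90, j=67: x = 90·118 + 67 = 10687.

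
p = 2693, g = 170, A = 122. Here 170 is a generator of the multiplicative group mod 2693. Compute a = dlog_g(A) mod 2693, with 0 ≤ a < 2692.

Baby-step giant-step with m = ceil(sqrt(2692)) = 52.
Baby table (170^j mod 2693 for j=0..51):
  0:1  1:170  2:1970  3:968  4:287  5:316  6:2553  7:437
  8:1579  9:1823  10:215  11:1541  12:749  13:759  14:2459  15:615
  16:2216  17:2393  18:167  19:1460  20:444  21:76  22:2148  23:1605
  24:857  25:268  26:2472  27:132  28:896  29:1512  30:1205  31:182
  32:1317  33:371  34:1131  35:1067  36:959  37:1450  38:1437  39:1920
  40:547  41:1428  42:390  43:1668  44:795  45:500  46:1517  47:2055
  48:1953  49:771  50:1806  51:18
Giant step factor: 170^(-52) ≡ 2150 (mod 2693).
Scan 122·2150^i mod 2693 for i = 0, 1, …:
  i=0: 122   i=1: 1079   i=2: 1177   i=3: 1823
Match at i=3, j=9: a = 3·52 + 9 = 165.

165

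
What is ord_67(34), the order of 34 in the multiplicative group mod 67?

66

The order of 34 must divide p − 1 = 66 = 2 · 3 · 11.
Divisors: 1, 2, 3, 6, 11, 22, 33, 66.
Check each in increasing order: 34^1 ≡ 34;  34^2 ≡ 17;  34^3 ≡ 42;  34^6 ≡ 22;  34^11 ≡ 30;  34^22 ≡ 29;  34^33 ≡ 66;  34^66 ≡ 1.
Smallest exponent giving 1 is 66.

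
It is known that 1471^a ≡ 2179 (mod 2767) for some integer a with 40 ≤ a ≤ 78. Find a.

70

Compute 1471^40 mod 2767 = 2716, then multiply by 1471 repeatedly:
  1471^40=2716  1471^41=2455  1471^42=370  1471^43=1938  1471^44=788
  1471^45=2542  1471^46=1065  1471^47=493  1471^48=249  1471^49=1035
  1471^50=635  1471^51=1606  1471^52=2175  1471^53=773  1471^54=2613
  1471^55=360  1471^56=1063  1471^57=318  1471^58=155  1471^59=1111
  1471^60=1751  1471^61=2411  1471^62=2054  1471^63=2637  1471^64=2460
  1471^65=2191  1471^66=2173  1471^67=598  1471^68=2519  1471^69=436
  1471^70=2179
Found 2179 at exponent 70.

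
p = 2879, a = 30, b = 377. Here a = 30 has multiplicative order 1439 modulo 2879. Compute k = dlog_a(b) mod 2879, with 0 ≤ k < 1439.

26

Baby-step giant-step with m = ceil(sqrt(1439)) = 38.
Baby table (30^j mod 2879 for j=0..37):
  0:1  1:30  2:900  3:1089  4:1001  5:1240  6:2652  7:1827
  8:109  9:391  10:214  11:662  12:2586  13:2726  14:1168  15:492
  16:365  17:2313  18:294  19:183  20:2611  21:597  22:636  23:1806
  24:2358  25:1644  26:377  27:2673  28:2457  29:1735  30:228  31:1082
  32:791  33:698  34:787  35:578  36:66  37:1980
Giant step factor: 30^(-38) ≡ 1710 (mod 2879).
Scan 377·1710^i mod 2879 for i = 0, 1, …:
  i=0: 377
Match at i=0, j=26: k = 0·38 + 26 = 26.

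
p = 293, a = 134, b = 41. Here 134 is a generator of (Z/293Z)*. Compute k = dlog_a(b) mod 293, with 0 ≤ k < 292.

21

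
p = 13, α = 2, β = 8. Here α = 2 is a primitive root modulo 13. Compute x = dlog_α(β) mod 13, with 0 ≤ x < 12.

Successive powers of 2 modulo 13:
  2^0=1  2^1=2  2^2=4  2^3=8
So 2^3 ≡ 8 (mod 13), giving x = 3.

3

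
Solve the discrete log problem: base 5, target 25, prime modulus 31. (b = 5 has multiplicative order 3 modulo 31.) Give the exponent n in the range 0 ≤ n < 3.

2

Successive powers of 5 modulo 31:
  5^0=1  5^1=5  5^2=25
So 5^2 ≡ 25 (mod 31), giving n = 2.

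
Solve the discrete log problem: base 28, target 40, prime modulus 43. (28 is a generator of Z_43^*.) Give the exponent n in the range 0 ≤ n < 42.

Baby-step giant-step with m = ceil(sqrt(42)) = 7.
Baby table (28^j mod 43 for j=0..6):
  0:1  1:28  2:10  3:22  4:14  5:5  6:11
Giant step factor: 28^(-7) ≡ 37 (mod 43).
Scan 40·37^i mod 43 for i = 0, 1, …:
  i=0: 40   i=1: 18   i=2: 21   i=3: 3
  i=4: 25   i=5: 22
Match at i=5, j=3: n = 5·7 + 3 = 38.

38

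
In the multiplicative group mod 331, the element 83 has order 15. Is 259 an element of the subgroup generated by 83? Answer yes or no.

⟨83⟩ has order 15; its elements mod 331 are {1, 4, 16, 31, 64, 83, 124, 150, 165, 203, 256, 269, 299, 323, 329}.
259 is not in this set.

no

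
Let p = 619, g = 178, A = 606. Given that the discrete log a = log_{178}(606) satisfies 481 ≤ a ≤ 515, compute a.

498

Compute 178^481 mod 619 = 123, then multiply by 178 repeatedly:
  178^481=123  178^482=229  178^483=527  178^484=337  178^485=562
  178^486=377  178^487=254  178^488=25  178^489=117  178^490=399
  178^491=456  178^492=79  178^493=444  178^494=419  178^495=302
  178^496=522  178^497=66  178^498=606
Found 606 at exponent 498.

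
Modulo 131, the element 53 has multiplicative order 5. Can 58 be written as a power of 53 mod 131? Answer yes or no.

58 ∈ ⟨53⟩ iff 58^5 ≡ 1 (mod 131), since |⟨53⟩| = 5.
58^5 mod 131 = 1.
Since 1 = 1, 58 lies in the subgroup.

yes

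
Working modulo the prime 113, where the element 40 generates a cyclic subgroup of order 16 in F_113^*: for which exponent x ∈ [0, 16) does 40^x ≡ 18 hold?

2

Successive powers of 40 modulo 113:
  40^0=1  40^1=40  40^2=18
So 40^2 ≡ 18 (mod 113), giving x = 2.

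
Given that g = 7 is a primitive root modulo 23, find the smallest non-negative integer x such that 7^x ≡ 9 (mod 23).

Successive powers of 7 modulo 23:
  7^0=1  7^1=7  7^2=3  7^3=21  7^4=9
So 7^4 ≡ 9 (mod 23), giving x = 4.

4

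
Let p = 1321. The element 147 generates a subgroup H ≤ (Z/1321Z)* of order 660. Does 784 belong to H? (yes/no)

784 ∈ ⟨147⟩ iff 784^660 ≡ 1 (mod 1321), since |⟨147⟩| = 660.
784^660 mod 1321 = 1.
Since 1 = 1, 784 lies in the subgroup.

yes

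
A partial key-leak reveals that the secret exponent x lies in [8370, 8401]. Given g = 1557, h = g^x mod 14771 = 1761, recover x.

8382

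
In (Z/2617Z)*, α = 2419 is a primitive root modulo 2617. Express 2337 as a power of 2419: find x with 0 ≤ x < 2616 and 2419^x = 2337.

1228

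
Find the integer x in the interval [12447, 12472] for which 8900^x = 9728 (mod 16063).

Compute 8900^12447 mod 16063 = 5462, then multiply by 8900 repeatedly:
  8900^12447=5462  8900^12448=5162  8900^12449=1620  8900^12450=9489  8900^12451=8909
  8900^12452=3132  8900^12453=5495  8900^12454=9728
Found 9728 at exponent 12454.

12454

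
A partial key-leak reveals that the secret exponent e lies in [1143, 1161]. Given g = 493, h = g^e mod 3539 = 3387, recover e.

1151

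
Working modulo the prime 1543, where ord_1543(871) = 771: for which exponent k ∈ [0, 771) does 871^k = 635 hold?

179

Baby-step giant-step with m = ceil(sqrt(771)) = 28.
Baby table (871^j mod 1543 for j=0..27):
  0:1  1:871  2:1028  3:448  4:1372  5:730  6:114  7:542
  8:1467  9:153  10:565  11:1441  12:652  13:68  14:594  15:469
  16:1147  17:716  18:264  19:37  20:1367  21:1004  22:1146  23:1388
  24:779  25:1132  26:1538  27:274
Giant step factor: 871^(-28) ≡ 1389 (mod 1543).
Scan 635·1389^i mod 1543 for i = 0, 1, …:
  i=0: 635   i=1: 962   i=2: 1523   i=3: 1537
  i=4: 924   i=5: 1203   i=6: 1441
Match at i=6, j=11: k = 6·28 + 11 = 179.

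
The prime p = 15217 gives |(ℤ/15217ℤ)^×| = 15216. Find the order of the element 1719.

7608

The order of 1719 must divide p − 1 = 15216 = 2^4 · 3 · 317.
Divisors: 1, 2, 3, 4, 6, 8, 12, 16, 24, 48, 317, 634, 951, 1268, 1902, 2536, 3804, 5072, 7608, 15216.
Check each in increasing order: 1719^1 ≡ 1719;  1719^2 ≡ 2863;  1719^3 ≡ 6406;  1719^4 ≡ 10023;  1719^6 ≡ 11804;  1719^8 ≡ 13112;  1719^12 ≡ 7564;  1719^16 ≡ 2878;  1719^24 ≡ 13393;  1719^48 ≡ 9670;  1719^317 ≡ 11307;  1719^634 ≡ 10232;  1719^951 ≡ 13590;  1719^1268 ≡ 864;  1719^1902 ≡ 14588;  1719^2536 ≡ 863;  1719^3804 ≡ 15216;  1719^5072 ≡ 14353;  1719^7608 ≡ 1.
Smallest exponent giving 1 is 7608.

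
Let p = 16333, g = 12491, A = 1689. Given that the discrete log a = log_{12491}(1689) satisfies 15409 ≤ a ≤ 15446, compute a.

15421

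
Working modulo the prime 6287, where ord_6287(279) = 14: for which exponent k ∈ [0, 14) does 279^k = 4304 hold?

Successive powers of 279 modulo 6287:
  279^0=1  279^1=279  279^2=2397  279^3=2341  279^4=5578  279^5=3373
  279^6=4304
So 279^6 ≡ 4304 (mod 6287), giving k = 6.

6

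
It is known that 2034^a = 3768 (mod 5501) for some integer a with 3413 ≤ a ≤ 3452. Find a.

Compute 2034^3413 mod 5501 = 5309, then multiply by 2034 repeatedly:
  2034^3413=5309  2034^3414=43  2034^3415=4947  2034^3416=869  2034^3417=1725
  2034^3418=4513  2034^3419=3774  2034^3420=2421  2034^3421=919  2034^3422=4407
  2034^3423=2709  2034^3424=3605  2034^3425=5238  2034^3426=4156  2034^3427=3768
Found 3768 at exponent 3427.

3427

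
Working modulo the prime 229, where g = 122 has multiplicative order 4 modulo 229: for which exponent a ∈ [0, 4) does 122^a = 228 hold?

Successive powers of 122 modulo 229:
  122^0=1  122^1=122  122^2=228
So 122^2 ≡ 228 (mod 229), giving a = 2.

2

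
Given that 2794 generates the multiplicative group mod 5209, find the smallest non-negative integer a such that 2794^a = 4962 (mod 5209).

Baby-step giant-step with m = ceil(sqrt(5208)) = 73.
Baby table (2794^j mod 5209 for j=0..72):
  0:1  1:2794  2:3354  3:85  4:3085  5:3804  6:2016  7:1775
  8:382  9:4672  10:5023  11:1216  12:1236  13:5026  14:4389  15:880
  16:72  17:3226  18:1874  19:911  20:3342  21:3020  22:4509  23:2784
  24:1459  25:3008  26:2235  27:4208  28:439  29:2451  30:3468  31:852
  32:5184  33:3076  34:4703  35:3084  36:1010  37:3871  38:1690  39:2506
  40:868  41:3007  42:4650  43:854  44:354  45:4575  46:4873  47:4045
  48:3409  49:2694  50:31  51:3270  52:5003  53:2635  54:1873  55:3326
  56:5197  57:2935  58:1424  59:4189  60:4652  61:1233  62:1853  63:4745
  64:625  65:1235  66:2232  67:1035  68:795  69:2196  70:4631  71:5067
  72:4345
Giant step factor: 2794^(-73) ≡ 1392 (mod 5209).
Scan 4962·1392^i mod 5209 for i = 0, 1, …:
  i=0: 4962   i=1: 5179   i=2: 5121   i=3: 2520
  i=4: 2183   i=5: 1889   i=6: 4152   i=7: 2803
  i=8: 235   i=9: 4162     …   i=17: 3569
  i=18: 3871
Match at i=18, j=37: a = 18·73 + 37 = 1351.

1351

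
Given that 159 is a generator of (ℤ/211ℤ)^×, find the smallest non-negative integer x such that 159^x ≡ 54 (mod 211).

Baby-step giant-step with m = ceil(sqrt(210)) = 15.
Baby table (159^j mod 211 for j=0..14):
  0:1  1:159  2:172  3:129  4:44  5:33  6:183  7:190
  8:37  9:186  10:34  11:131  12:151  13:166  14:19
Giant step factor: 159^(-15) ≡ 63 (mod 211).
Scan 54·63^i mod 211 for i = 0, 1, …:
  i=0: 54   i=1: 26   i=2: 161   i=3: 15
  i=4: 101   i=5: 33
Match at i=5, j=5: x = 5·15 + 5 = 80.

80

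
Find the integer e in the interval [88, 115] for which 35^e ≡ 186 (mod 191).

Compute 35^88 mod 191 = 102, then multiply by 35 repeatedly:
  35^88=102  35^89=132  35^90=36  35^91=114  35^92=170
  35^93=29  35^94=60  35^95=190  35^96=156  35^97=112
  35^98=100  35^99=62  35^100=69  35^101=123  35^102=103
  35^103=167  35^104=115  35^105=14  35^106=108  35^107=151
  35^108=128  35^109=87  35^110=180  35^111=188  35^112=86
  35^113=145  35^114=109  35^115=186
Found 186 at exponent 115.

115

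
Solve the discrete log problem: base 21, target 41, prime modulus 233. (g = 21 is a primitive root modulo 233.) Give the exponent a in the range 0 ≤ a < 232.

Baby-step giant-step with m = ceil(sqrt(232)) = 16.
Baby table (21^j mod 233 for j=0..15):
  0:1  1:21  2:208  3:174  4:159  5:77  6:219  7:172
  8:117  9:127  10:104  11:87  12:196  13:155  14:226  15:86
Giant step factor: 21^(-16) ≡ 4 (mod 233).
Scan 41·4^i mod 233 for i = 0, 1, …:
  i=0: 41   i=1: 164   i=2: 190   i=3: 61
  i=4: 11   i=5: 44   i=6: 176   i=7: 5
  i=8: 20   i=9: 80   i=10: 87
Match at i=10, j=11: a = 10·16 + 11 = 171.

171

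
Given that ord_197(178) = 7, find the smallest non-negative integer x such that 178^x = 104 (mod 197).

4

Successive powers of 178 modulo 197:
  178^0=1  178^1=178  178^2=164  178^3=36  178^4=104
So 178^4 ≡ 104 (mod 197), giving x = 4.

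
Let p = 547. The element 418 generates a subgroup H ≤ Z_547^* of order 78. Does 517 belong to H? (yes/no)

yes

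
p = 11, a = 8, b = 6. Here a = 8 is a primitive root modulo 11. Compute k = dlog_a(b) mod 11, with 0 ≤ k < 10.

3

Successive powers of 8 modulo 11:
  8^0=1  8^1=8  8^2=9  8^3=6
So 8^3 ≡ 6 (mod 11), giving k = 3.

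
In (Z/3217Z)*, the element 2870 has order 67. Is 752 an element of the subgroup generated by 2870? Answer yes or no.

yes

752 ∈ ⟨2870⟩ iff 752^67 ≡ 1 (mod 3217), since |⟨2870⟩| = 67.
752^67 mod 3217 = 1.
Since 1 = 1, 752 lies in the subgroup.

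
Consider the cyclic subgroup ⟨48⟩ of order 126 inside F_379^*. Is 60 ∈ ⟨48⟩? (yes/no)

no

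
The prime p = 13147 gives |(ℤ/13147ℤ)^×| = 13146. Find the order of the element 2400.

313

The order of 2400 must divide p − 1 = 13146 = 2 · 3 · 7 · 313.
Divisors: 1, 2, 3, 6, 7, 14, 21, 42, 313, 626, 939, 1878, 2191, 4382, 6573, 13146.
Check each in increasing order: 2400^1 ≡ 2400;  2400^2 ≡ 1614;  2400^3 ≡ 8382;  2400^6 ≡ 356;  2400^7 ≡ 12992;  2400^14 ≡ 10878;  2400^21 ≡ 9873;  2400^42 ≡ 4271;  2400^313 ≡ 1.
Smallest exponent giving 1 is 313.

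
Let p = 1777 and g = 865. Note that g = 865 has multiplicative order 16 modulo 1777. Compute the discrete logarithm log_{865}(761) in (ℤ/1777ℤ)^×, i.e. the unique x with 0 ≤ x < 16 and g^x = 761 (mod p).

11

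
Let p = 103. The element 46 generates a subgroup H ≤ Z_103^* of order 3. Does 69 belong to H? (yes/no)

⟨46⟩ has order 3; its elements mod 103 are {1, 46, 56}.
69 is not in this set.

no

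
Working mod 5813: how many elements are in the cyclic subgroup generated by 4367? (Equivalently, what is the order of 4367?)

The order of 4367 must divide p − 1 = 5812 = 2^2 · 1453.
Divisors: 1, 2, 4, 1453, 2906, 5812.
Check each in increasing order: 4367^1 ≡ 4367;  4367^2 ≡ 4049;  4367^4 ≡ 1741;  4367^1453 ≡ 5812;  4367^2906 ≡ 1.
Smallest exponent giving 1 is 2906.

2906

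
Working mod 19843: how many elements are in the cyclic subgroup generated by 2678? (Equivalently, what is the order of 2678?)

The order of 2678 must divide p − 1 = 19842 = 2 · 3 · 3307.
Divisors: 1, 2, 3, 6, 3307, 6614, 9921, 19842.
Check each in increasing order: 2678^1 ≡ 2678;  2678^2 ≡ 8361;  2678^3 ≡ 7854;  2678^6 ≡ 13272;  2678^3307 ≡ 12118;  2678^6614 ≡ 7724;  2678^9921 ≡ 1.
Smallest exponent giving 1 is 9921.

9921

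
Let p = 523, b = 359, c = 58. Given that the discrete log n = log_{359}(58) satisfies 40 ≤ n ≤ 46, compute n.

45

Compute 359^40 mod 523 = 415, then multiply by 359 repeatedly:
  359^40=415  359^41=453  359^42=497  359^43=80  359^44=478
  359^45=58
Found 58 at exponent 45.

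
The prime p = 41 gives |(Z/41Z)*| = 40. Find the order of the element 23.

The order of 23 must divide p − 1 = 40 = 2^3 · 5.
Divisors: 1, 2, 4, 5, 8, 10, 20, 40.
Check each in increasing order: 23^1 ≡ 23;  23^2 ≡ 37;  23^4 ≡ 16;  23^5 ≡ 40;  23^8 ≡ 10;  23^10 ≡ 1.
Smallest exponent giving 1 is 10.

10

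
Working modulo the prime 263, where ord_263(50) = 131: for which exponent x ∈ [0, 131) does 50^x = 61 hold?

104

Baby-step giant-step with m = ceil(sqrt(131)) = 12.
Baby table (50^j mod 263 for j=0..11):
  0:1  1:50  2:133  3:75  4:68  5:244  6:102  7:103
  8:153  9:23  10:98  11:166
Giant step factor: 50^(-12) ≡ 34 (mod 263).
Scan 61·34^i mod 263 for i = 0, 1, …:
  i=0: 61   i=1: 233   i=2: 32   i=3: 36
  i=4: 172   i=5: 62   i=6: 4   i=7: 136
  i=8: 153
Match at i=8, j=8: x = 8·12 + 8 = 104.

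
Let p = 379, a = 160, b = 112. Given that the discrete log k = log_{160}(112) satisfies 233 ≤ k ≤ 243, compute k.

237

Compute 160^233 mod 379 = 74, then multiply by 160 repeatedly:
  160^233=74  160^234=91  160^235=158  160^236=266  160^237=112
Found 112 at exponent 237.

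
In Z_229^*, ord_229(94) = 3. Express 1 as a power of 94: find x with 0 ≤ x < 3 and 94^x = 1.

0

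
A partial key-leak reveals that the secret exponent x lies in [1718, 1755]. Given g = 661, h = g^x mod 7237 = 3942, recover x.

1730

Compute 661^1718 mod 7237 = 173, then multiply by 661 repeatedly:
  661^1718=173  661^1719=5798  661^1720=4105  661^1721=6767  661^1722=521
  661^1723=4242  661^1724=3243  661^1725=1471  661^1726=2573  661^1727=58
  661^1728=2153  661^1729=4681  661^1730=3942
Found 3942 at exponent 1730.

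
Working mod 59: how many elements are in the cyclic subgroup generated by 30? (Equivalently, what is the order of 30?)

The order of 30 must divide p − 1 = 58 = 2 · 29.
Divisors: 1, 2, 29, 58.
Check each in increasing order: 30^1 ≡ 30;  30^2 ≡ 15;  30^29 ≡ 58;  30^58 ≡ 1.
Smallest exponent giving 1 is 58.

58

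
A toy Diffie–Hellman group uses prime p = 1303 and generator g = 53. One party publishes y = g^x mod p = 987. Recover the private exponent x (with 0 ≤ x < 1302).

497

Baby-step giant-step with m = ceil(sqrt(1302)) = 37.
Baby table (53^j mod 1303 for j=0..36):
  0:1  1:53  2:203  3:335  4:816  5:249  6:167  7:1033
  8:23  9:1219  10:760  11:1190  12:526  13:515  14:1235  15:305
  16:529  17:674  18:541  19:7  20:371  21:118  22:1042  23:500
  24:440  25:1169  26:716  27:161  28:715  29:108  30:512  31:1076
  32:999  33:827  34:832  35:1097  36:809
Giant step factor: 53^(-37) ≡ 267 (mod 1303).
Scan 987·267^i mod 1303 for i = 0, 1, …:
  i=0: 987   i=1: 323   i=2: 243   i=3: 1034
  i=4: 1145   i=5: 813   i=6: 773   i=7: 517
  i=8: 1224   i=9: 1058   i=10: 1038   i=11: 910
  i=12: 612   i=13: 529
Match at i=13, j=16: x = 13·37 + 16 = 497.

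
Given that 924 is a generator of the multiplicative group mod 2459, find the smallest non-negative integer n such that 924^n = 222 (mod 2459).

1512

Baby-step giant-step with m = ceil(sqrt(2458)) = 50.
Baby table (924^j mod 2459 for j=0..49):
  0:1  1:924  2:503  3:21  4:2191  5:727  6:441  7:1749
  8:513  9:1884  10:2303  11:937  12:220  13:1642  14:5  15:2161
  16:56  17:105  18:1119  19:1176  20:2205  21:1368  22:106  23:2043
  24:1679  25:2226  26:1100  27:833  28:25  29:969  30:280  31:525
  32:677  33:962  34:1189  35:1922  36:530  37:379  38:1018  39:1294
  40:582  41:1706  42:125  43:2386  44:1400  45:166  46:926  47:2351
  48:1027  49:2233
Giant step factor: 924^(-50) ≡ 103 (mod 2459).
Scan 222·103^i mod 2459 for i = 0, 1, …:
  i=0: 222   i=1: 735   i=2: 1935   i=3: 126
  i=4: 683   i=5: 1497   i=6: 1733   i=7: 1451
  i=8: 1913   i=9: 319     …   i=29: 217
  i=30: 220
Match at i=30, j=12: n = 30·50 + 12 = 1512.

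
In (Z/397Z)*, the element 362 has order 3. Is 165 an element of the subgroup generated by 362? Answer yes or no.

no

⟨362⟩ has order 3; its elements mod 397 are {1, 34, 362}.
165 is not in this set.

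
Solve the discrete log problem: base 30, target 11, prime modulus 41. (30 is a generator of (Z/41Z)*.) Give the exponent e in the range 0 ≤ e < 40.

Successive powers of 30 modulo 41:
  30^0=1  30^1=30  30^2=39  30^3=22  30^4=4  30^5=38
  30^6=33  30^7=6  30^8=16  30^9=29  30^10=9  30^11=24
  30^12=23  30^13=34  30^14=36  30^15=14  30^16=10  30^17=13
  30^18=21  30^19=15  30^20=40  30^21=11
So 30^21 ≡ 11 (mod 41), giving e = 21.

21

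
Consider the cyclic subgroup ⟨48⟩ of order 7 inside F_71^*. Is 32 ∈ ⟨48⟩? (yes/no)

yes

32 ∈ ⟨48⟩ iff 32^7 ≡ 1 (mod 71), since |⟨48⟩| = 7.
32^7 mod 71 = 1.
Since 1 = 1, 32 lies in the subgroup.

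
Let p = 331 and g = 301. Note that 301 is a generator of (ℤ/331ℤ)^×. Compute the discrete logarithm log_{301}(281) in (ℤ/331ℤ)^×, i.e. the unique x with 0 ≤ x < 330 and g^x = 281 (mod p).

86

Baby-step giant-step with m = ceil(sqrt(330)) = 19.
Baby table (301^j mod 331 for j=0..18):
  0:1  1:301  2:238  3:142  4:43  5:34  6:304  7:148
  8:194  9:138  10:163  11:75  12:67  13:307  14:58  15:246
  16:233  17:292  18:177
Giant step factor: 301^(-19) ≡ 260 (mod 331).
Scan 281·260^i mod 331 for i = 0, 1, …:
  i=0: 281   i=1: 240   i=2: 172   i=3: 35
  i=4: 163
Match at i=4, j=10: x = 4·19 + 10 = 86.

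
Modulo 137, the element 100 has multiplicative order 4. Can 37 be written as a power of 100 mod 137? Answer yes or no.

⟨100⟩ has order 4; its elements mod 137 are {1, 37, 100, 136}.
37 is in this set.

yes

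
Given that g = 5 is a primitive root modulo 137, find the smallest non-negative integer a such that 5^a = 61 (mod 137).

Baby-step giant-step with m = ceil(sqrt(136)) = 12.
Baby table (5^j mod 137 for j=0..11):
  0:1  1:5  2:25  3:125  4:77  5:111  6:7  7:35
  8:38  9:53  10:128  11:92
Giant step factor: 5^(-12) ≡ 14 (mod 137).
Scan 61·14^i mod 137 for i = 0, 1, …:
  i=0: 61   i=1: 32   i=2: 37   i=3: 107
  i=4: 128
Match at i=4, j=10: a = 4·12 + 10 = 58.

58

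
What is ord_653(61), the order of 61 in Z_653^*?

652

The order of 61 must divide p − 1 = 652 = 2^2 · 163.
Divisors: 1, 2, 4, 163, 326, 652.
Check each in increasing order: 61^1 ≡ 61;  61^2 ≡ 456;  61^4 ≡ 282;  61^163 ≡ 149;  61^326 ≡ 652;  61^652 ≡ 1.
Smallest exponent giving 1 is 652.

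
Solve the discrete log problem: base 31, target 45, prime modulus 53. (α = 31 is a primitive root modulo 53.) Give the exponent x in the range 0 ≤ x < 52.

Baby-step giant-step with m = ceil(sqrt(52)) = 8.
Baby table (31^j mod 53 for j=0..7):
  0:1  1:31  2:7  3:5  4:49  5:35  6:25  7:33
Giant step factor: 31^(-8) ≡ 10 (mod 53).
Scan 45·10^i mod 53 for i = 0, 1, …:
  i=0: 45   i=1: 26   i=2: 48   i=3: 3
  i=4: 30   i=5: 35
Match at i=5, j=5: x = 5·8 + 5 = 45.

45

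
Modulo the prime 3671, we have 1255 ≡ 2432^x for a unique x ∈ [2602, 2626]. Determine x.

2626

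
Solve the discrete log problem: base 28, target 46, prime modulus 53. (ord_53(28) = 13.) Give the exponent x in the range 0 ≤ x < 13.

Successive powers of 28 modulo 53:
  28^0=1  28^1=28  28^2=42  28^3=10  28^4=15  28^5=49
  28^6=47  28^7=44  28^8=13  28^9=46
So 28^9 ≡ 46 (mod 53), giving x = 9.

9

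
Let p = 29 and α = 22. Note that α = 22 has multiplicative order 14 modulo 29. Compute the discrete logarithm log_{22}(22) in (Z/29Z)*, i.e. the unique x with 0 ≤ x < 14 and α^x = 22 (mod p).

1

Successive powers of 22 modulo 29:
  22^0=1  22^1=22
So 22^1 ≡ 22 (mod 29), giving x = 1.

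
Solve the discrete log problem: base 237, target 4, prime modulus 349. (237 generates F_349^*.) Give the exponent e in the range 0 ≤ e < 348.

250

Baby-step giant-step with m = ceil(sqrt(348)) = 19.
Baby table (237^j mod 349 for j=0..18):
  0:1  1:237  2:329  3:146  4:51  5:221  6:27  7:117
  8:158  9:103  10:330  11:34  12:31  13:18  14:78  15:338
  16:185  17:220  18:139
Giant step factor: 237^(-19) ≡ 107 (mod 349).
Scan 4·107^i mod 349 for i = 0, 1, …:
  i=0: 4   i=1: 79   i=2: 77   i=3: 212
  i=4: 348   i=5: 242   i=6: 68   i=7: 296
  i=8: 262   i=9: 114   i=10: 332   i=11: 275
  i=12: 109   i=13: 146
Match at i=13, j=3: e = 13·19 + 3 = 250.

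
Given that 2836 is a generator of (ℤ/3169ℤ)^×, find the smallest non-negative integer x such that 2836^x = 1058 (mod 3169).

782

Baby-step giant-step with m = ceil(sqrt(3168)) = 57.
Baby table (2836^j mod 3169 for j=0..56):
  0:1  1:2836  2:3143  3:2320  4:676  5:3060  6:1438  7:2834
  8:640  9:2372  10:2374  11:1708  12:1656  13:3127  14:1310  15:1092
  16:799  17:129  18:1409  19:2984  20:1394  21:1641  22:1784  23:1700
  24:1151  25:166  26:1764  27:2022  28:1671  29:1301  30:920  31:1033
  32:1432  33:1663  34:796  35:1128  36:1487  37:2362  38:2535  39:1968
  40:639  41:2705  42:2400  43:2557  44:980  45:67  46:3041  47:1427
  48:159  49:926  50:2204  51:1276  52:2907  53:1683  54:474  55:608
  56:352
Giant step factor: 2836^(-57) ≡ 1713 (mod 3169).
Scan 1058·1713^i mod 3169 for i = 0, 1, …:
  i=0: 1058   i=1: 2855   i=2: 848   i=3: 1222
  i=4: 1746   i=5: 2531   i=6: 411   i=7: 525
  i=8: 2498   i=9: 924   i=10: 1481   i=11: 1753
  i=12: 1846   i=13: 2705
Match at i=13, j=41: x = 13·57 + 41 = 782.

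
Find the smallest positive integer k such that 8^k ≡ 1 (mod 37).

The order of 8 must divide p − 1 = 36 = 2^2 · 3^2.
Divisors: 1, 2, 3, 4, 6, 9, 12, 18, 36.
Check each in increasing order: 8^1 ≡ 8;  8^2 ≡ 27;  8^3 ≡ 31;  8^4 ≡ 26;  8^6 ≡ 36;  8^9 ≡ 6;  8^12 ≡ 1.
Smallest exponent giving 1 is 12.

12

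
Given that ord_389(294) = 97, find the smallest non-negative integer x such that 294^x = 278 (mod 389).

54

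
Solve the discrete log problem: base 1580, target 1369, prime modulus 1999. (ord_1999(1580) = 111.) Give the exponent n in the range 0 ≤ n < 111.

81

Baby-step giant-step with m = ceil(sqrt(111)) = 11.
Baby table (1580^j mod 1999 for j=0..10):
  0:1  1:1580  2:1648  3:1142  4:1262  5:957  6:816  7:1924
  8:1440  9:338  10:307
Giant step factor: 1580^(-11) ≡ 717 (mod 1999).
Scan 1369·717^i mod 1999 for i = 0, 1, …:
  i=0: 1369   i=1: 64   i=2: 1910   i=3: 155
  i=4: 1190   i=5: 1656   i=6: 1945   i=7: 1262
Match at i=7, j=4: n = 7·11 + 4 = 81.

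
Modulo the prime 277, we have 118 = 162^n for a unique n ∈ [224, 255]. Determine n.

231

Compute 162^224 mod 277 = 88, then multiply by 162 repeatedly:
  162^224=88  162^225=129  162^226=123  162^227=259  162^228=131
  162^229=170  162^230=117  162^231=118
Found 118 at exponent 231.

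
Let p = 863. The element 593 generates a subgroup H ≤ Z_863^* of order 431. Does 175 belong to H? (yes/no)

no

175 ∈ ⟨593⟩ iff 175^431 ≡ 1 (mod 863), since |⟨593⟩| = 431.
175^431 mod 863 = 862.
Since 862 ≠ 1, 175 does not lie in the subgroup.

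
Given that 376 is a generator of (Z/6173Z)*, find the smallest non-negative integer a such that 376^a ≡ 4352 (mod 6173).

1062

Baby-step giant-step with m = ceil(sqrt(6172)) = 79.
Baby table (376^j mod 6173 for j=0..78):
  0:1  1:376  2:5570  3:1673  4:5575  5:3553  6:2560  7:5745
  8:5743  9:4991  10:24  11:2851  12:4047  13:3114  14:4167  15:5023
  16:5883  17:2074  18:2026  19:2497  20:576  21:521  22:4533  23:660
  24:1240  25:3265  26:5386  27:392  28:5413  29:4371  30:1478  31:158
  32:3851  33:3494  34:5068  35:4284  36:5804  37:3235  38:279  39:6136
  40:4607  41:3792  42:6002  43:3607  44:4345  45:4048  46:3490  47:3564
  48:523  49:5285  50:5627  51:4586  52:2069  53:146  54:5512  55:4557
  56:3511  57:5287  58:206  59:3380  60:5415  61:5123  62:272  63:3504
  64:2655  65:4427  66:4015  67:3428  68:4944  69:871  70:327  71:5665
  72:355  73:3847  74:1990  75:1307  76:3765  77:2023  78:1369
Giant step factor: 376^(-79) ≡ 6129 (mod 6173).
Scan 4352·6129^i mod 6173 for i = 0, 1, …:
  i=0: 4352   i=1: 6048   i=2: 5500   i=3: 4920
  i=4: 5748   i=5: 181   i=6: 4382   i=7: 4728
  i=8: 1850   i=9: 5022   i=10: 1260   i=11: 117
  i=12: 1025   i=13: 4284
Match at i=13, j=35: a = 13·79 + 35 = 1062.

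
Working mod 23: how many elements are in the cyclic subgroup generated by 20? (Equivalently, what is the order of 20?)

22

The order of 20 must divide p − 1 = 22 = 2 · 11.
Divisors: 1, 2, 11, 22.
Check each in increasing order: 20^1 ≡ 20;  20^2 ≡ 9;  20^11 ≡ 22;  20^22 ≡ 1.
Smallest exponent giving 1 is 22.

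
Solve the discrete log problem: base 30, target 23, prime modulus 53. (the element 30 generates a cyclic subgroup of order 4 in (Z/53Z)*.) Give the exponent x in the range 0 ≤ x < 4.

Successive powers of 30 modulo 53:
  30^0=1  30^1=30  30^2=52  30^3=23
So 30^3 ≡ 23 (mod 53), giving x = 3.

3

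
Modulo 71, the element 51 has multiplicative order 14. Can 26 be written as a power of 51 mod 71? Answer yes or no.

⟨51⟩ has order 14; its elements mod 71 are {1, 20, 23, 26, 30, 32, 34, 37, 39, 41, 45, 48, 51, 70}.
26 is in this set.

yes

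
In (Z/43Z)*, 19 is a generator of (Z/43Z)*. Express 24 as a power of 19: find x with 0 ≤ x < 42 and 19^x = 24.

22

Baby-step giant-step with m = ceil(sqrt(42)) = 7.
Baby table (19^j mod 43 for j=0..6):
  0:1  1:19  2:17  3:22  4:31  5:30  6:11
Giant step factor: 19^(-7) ≡ 7 (mod 43).
Scan 24·7^i mod 43 for i = 0, 1, …:
  i=0: 24   i=1: 39   i=2: 15   i=3: 19
Match at i=3, j=1: x = 3·7 + 1 = 22.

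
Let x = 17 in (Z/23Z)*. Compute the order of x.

22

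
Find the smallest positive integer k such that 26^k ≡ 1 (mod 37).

3

The order of 26 must divide p − 1 = 36 = 2^2 · 3^2.
Divisors: 1, 2, 3, 4, 6, 9, 12, 18, 36.
Check each in increasing order: 26^1 ≡ 26;  26^2 ≡ 10;  26^3 ≡ 1.
Smallest exponent giving 1 is 3.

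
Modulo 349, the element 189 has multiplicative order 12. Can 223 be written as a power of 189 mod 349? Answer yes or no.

no

223 ∈ ⟨189⟩ iff 223^12 ≡ 1 (mod 349), since |⟨189⟩| = 12.
223^12 mod 349 = 66.
Since 66 ≠ 1, 223 does not lie in the subgroup.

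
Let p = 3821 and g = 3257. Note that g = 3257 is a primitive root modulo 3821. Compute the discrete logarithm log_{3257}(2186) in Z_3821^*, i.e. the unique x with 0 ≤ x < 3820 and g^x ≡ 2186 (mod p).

Baby-step giant-step with m = ceil(sqrt(3820)) = 62.
Baby table (3257^j mod 3821 for j=0..61):
  0:1  1:3257  2:953  3:1269  4:2632  5:1921  6:1720  7:454
  8:3772  9:889  10:2976  11:2776  12:946  13:1396  14:3603  15:680
  16:2401  17:2291  18:3195  19:1532  20:3319  21:374  22:3040  23:1069
  24:802  25:2371  26:106  27:1352  28:1672  29:779  30:59  31:1113
  32:2733  33:2272  34:2448  35:2530  36:2134  37:39  38:930  39:2778
  40:3639  41:3302  42:2320  43:2123  44:2422  45:1910  46:282  47:1434
  48:1276  49:2505  50:950  51:2961  52:3594  53:1935  54:1466  55:2333
  56:2433  57:3348  58:3123  59:109  60:3481  61:710
Giant step factor: 3257^(-62) ≡ 2867 (mod 3821).
Scan 2186·2867^i mod 3821 for i = 0, 1, …:
  i=0: 2186   i=1: 822   i=2: 2938   i=3: 1762
  i=4: 292   i=5: 365   i=6: 3322   i=7: 2242
  i=8: 892   i=9: 1115   i=10: 2349   i=11: 1981
  i=12: 1521   i=13: 946
Match at i=13, j=12: x = 13·62 + 12 = 818.

818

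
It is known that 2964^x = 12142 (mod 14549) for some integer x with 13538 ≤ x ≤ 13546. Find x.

Compute 2964^13538 mod 14549 = 6358, then multiply by 2964 repeatedly:
  2964^13538=6358  2964^13539=4157  2964^13540=12894  2964^13541=12142
Found 12142 at exponent 13541.

13541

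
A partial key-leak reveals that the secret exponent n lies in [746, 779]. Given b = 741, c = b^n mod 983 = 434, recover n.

756

Compute 741^746 mod 983 = 619, then multiply by 741 repeatedly:
  741^746=619  741^747=601  741^748=42  741^749=649  741^750=222
  741^751=341  741^752=50  741^753=679  741^754=826  741^755=640
  741^756=434
Found 434 at exponent 756.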